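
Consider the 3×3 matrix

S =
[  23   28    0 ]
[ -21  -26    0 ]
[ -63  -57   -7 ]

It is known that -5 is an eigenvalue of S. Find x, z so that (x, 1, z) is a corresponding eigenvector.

-1, 3

We need (S + 5I)v = 0.
S + 5I = [[28, 28, 0], [-21, -21, 0], [-63, -57, -2]].
Row 1: (28)·x + (28)·1 + (0)·z = 0
Row 2: (-21)·x + (-21)·1 + (0)·z = 0
Row 3: (-63)·x + (-57)·1 + (-2)·z = 0
Solving gives x = -1, z = 3.
Check: S·(-1, 1, 3) = (5, -5, -15) = -5·(-1, 1, 3).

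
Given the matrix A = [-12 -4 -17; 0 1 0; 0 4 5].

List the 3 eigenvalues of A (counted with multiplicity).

-12, 1, 5

Compute the characteristic polynomial p(r) = det(rI - A).
Expanding along the first row, p(r) = r^3 + 6r^2 - 67r + 60.
Since p(1) = 0, r = 1 is a root.
Dividing by (r - 1) leaves r^2 + 7r - 60.
The quadratic factors as (r + 12)·(r - 5).
Eigenvalues: -12, 1, 5.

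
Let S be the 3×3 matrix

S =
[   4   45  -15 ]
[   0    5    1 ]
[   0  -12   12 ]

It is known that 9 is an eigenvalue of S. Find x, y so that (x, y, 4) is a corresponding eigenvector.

-3, 1

We need (S - 9I)v = 0.
S - 9I = [[-5, 45, -15], [0, -4, 1], [0, -12, 3]].
Row 1: (-5)·x + (45)·y + (-15)·4 = 0
Row 2: (0)·x + (-4)·y + (1)·4 = 0
Row 3: (0)·x + (-12)·y + (3)·4 = 0
Solving gives x = -3, y = 1.
Check: S·(-3, 1, 4) = (-27, 9, 36) = 9·(-3, 1, 4).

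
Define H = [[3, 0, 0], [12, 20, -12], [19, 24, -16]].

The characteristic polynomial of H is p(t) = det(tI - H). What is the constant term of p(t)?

96

p(t) = t^3 - 7t^2 - 20t + 96.
The constant term is 96.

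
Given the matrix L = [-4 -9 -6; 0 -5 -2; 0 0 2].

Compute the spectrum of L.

L is upper triangular, so its eigenvalues are the diagonal entries.
Diagonal: -4, -5, 2.

-5, -4, 2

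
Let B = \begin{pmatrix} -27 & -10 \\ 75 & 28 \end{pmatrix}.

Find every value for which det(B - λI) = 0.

det(B - sI) = (-27 - s)(28 - s) - (-10)·(75) = s^2 - s - 6.
This factors as (s + 2)·(s - 3) = 0.
Eigenvalues: -2, 3.

-2, 3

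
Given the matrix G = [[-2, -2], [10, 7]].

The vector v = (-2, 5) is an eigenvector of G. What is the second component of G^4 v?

405

First find the eigenvalue: Gv = (-6, 15) = 3·(-2, 5), so λ = 3.
Then G^4 v = λ^4·v = 3^4·(-2, 5) = 81·(-2, 5) = (-162, 405).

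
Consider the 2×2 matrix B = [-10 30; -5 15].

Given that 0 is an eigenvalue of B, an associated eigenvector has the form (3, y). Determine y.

We need (B)v = 0.
B = [[-10, 30], [-5, 15]].
Row 1: (-10)·3 + (30)·y = 0
Row 2: (-5)·3 + (15)·y = 0
Solving gives y = 1.
Check: B·(3, 1) = (0, 0) = 0·(3, 1).

1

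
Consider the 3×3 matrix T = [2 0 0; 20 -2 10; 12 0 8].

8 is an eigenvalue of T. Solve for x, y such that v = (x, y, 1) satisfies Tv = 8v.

0, 1

We need (T - 8I)v = 0.
T - 8I = [[-6, 0, 0], [20, -10, 10], [12, 0, 0]].
Row 1: (-6)·x + (0)·y + (0)·1 = 0
Row 2: (20)·x + (-10)·y + (10)·1 = 0
Row 3: (12)·x + (0)·y + (0)·1 = 0
Solving gives x = 0, y = 1.
Check: T·(0, 1, 1) = (0, 8, 8) = 8·(0, 1, 1).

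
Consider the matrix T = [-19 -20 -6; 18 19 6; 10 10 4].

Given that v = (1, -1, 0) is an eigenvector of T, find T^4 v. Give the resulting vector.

(1, -1, 0)

First find the eigenvalue: Tv = (1, -1, 0) = 1·(1, -1, 0), so λ = 1.
Then T^4 v = λ^4·v = 1^4·(1, -1, 0) = 1·(1, -1, 0) = (1, -1, 0).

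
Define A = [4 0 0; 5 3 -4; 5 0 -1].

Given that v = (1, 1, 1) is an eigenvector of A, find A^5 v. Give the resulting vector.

First find the eigenvalue: Av = (4, 4, 4) = 4·(1, 1, 1), so λ = 4.
Then A^5 v = λ^5·v = 4^5·(1, 1, 1) = 1024·(1, 1, 1) = (1024, 1024, 1024).

(1024, 1024, 1024)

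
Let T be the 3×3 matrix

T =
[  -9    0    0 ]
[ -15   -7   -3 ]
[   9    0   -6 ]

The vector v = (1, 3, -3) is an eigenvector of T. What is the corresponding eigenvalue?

-9

Compute Tv: T·(1, 3, -3) = (-9, -27, 27).
Since Tv = λv, compare component 1: -9 = λ·1, so λ = -9.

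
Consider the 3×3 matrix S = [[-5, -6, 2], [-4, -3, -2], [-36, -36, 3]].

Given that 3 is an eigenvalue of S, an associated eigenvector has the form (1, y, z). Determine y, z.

We need (S - 3I)v = 0.
S - 3I = [[-8, -6, 2], [-4, -6, -2], [-36, -36, 0]].
Row 1: (-8)·1 + (-6)·y + (2)·z = 0
Row 2: (-4)·1 + (-6)·y + (-2)·z = 0
Row 3: (-36)·1 + (-36)·y + (0)·z = 0
Solving gives y = -1, z = 1.
Check: S·(1, -1, 1) = (3, -3, 3) = 3·(1, -1, 1).

-1, 1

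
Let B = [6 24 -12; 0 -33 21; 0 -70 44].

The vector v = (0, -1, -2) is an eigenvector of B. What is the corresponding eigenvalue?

Compute Bv: B·(0, -1, -2) = (0, -9, -18).
Since Bv = λv, compare component 2: -9 = λ·-1, so λ = 9.

9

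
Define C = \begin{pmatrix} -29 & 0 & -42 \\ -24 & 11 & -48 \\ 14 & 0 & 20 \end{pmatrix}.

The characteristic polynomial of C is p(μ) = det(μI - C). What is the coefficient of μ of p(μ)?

p(μ) = μ^3 - 2μ^2 - 91μ - 88.
The coefficient of μ is -91.

-91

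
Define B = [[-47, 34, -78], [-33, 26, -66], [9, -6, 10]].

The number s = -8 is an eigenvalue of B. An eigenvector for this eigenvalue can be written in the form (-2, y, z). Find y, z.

We need (B + 8I)v = 0.
B + 8I = [[-39, 34, -78], [-33, 34, -66], [9, -6, 18]].
Row 1: (-39)·-2 + (34)·y + (-78)·z = 0
Row 2: (-33)·-2 + (34)·y + (-66)·z = 0
Row 3: (9)·-2 + (-6)·y + (18)·z = 0
Solving gives y = 0, z = 1.
Check: B·(-2, 0, 1) = (16, 0, -8) = -8·(-2, 0, 1).

0, 1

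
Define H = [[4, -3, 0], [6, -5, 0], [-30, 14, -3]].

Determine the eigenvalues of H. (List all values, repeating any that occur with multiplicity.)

Compute the characteristic polynomial p(λ) = det(λI - H).
Cofactor expansion gives p(λ) = λ^3 + 4λ^2 + λ - 6.
Rational-root test: λ = 1 gives p(1) = 0.
Factor out (λ - 1): p(λ) = (λ - 1)·(λ^2 + 5λ + 6).
The quadratic factors as (λ + 3)·(λ + 2).
Eigenvalues: -3, -2, 1.

-3, -2, 1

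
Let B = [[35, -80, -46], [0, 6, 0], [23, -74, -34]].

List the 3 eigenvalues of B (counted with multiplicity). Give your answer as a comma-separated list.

-11, 6, 12

Set up det(tI - B) = 0.
Cofactor expansion gives p(t) = t^3 - 7t^2 - 126t + 792.
Since p(6) = 0, t = 6 is a root.
Dividing by (t - 6) leaves t^2 - t - 132.
The quadratic factors as (t + 11)·(t - 12).
Eigenvalues: -11, 6, 12.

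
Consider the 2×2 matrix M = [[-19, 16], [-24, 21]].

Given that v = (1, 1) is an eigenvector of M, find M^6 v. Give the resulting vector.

(729, 729)

First find the eigenvalue: Mv = (-3, -3) = -3·(1, 1), so λ = -3.
Then M^6 v = λ^6·v = (-3)^6·(1, 1) = 729·(1, 1) = (729, 729).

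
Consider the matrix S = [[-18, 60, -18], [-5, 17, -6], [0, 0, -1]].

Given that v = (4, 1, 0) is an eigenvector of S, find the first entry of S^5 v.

First find the eigenvalue: Sv = (-12, -3, 0) = -3·(4, 1, 0), so λ = -3.
Then S^5 v = λ^5·v = (-3)^5·(4, 1, 0) = -243·(4, 1, 0) = (-972, -243, 0).

-972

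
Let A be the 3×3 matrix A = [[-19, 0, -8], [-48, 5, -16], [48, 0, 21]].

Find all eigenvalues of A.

The characteristic polynomial is p(μ) = det(μI - A).
Expanding the 3×3 determinant: p(μ) = μ^3 - 7μ^2 - 5μ + 75.
Try μ = -3: p(-3) = 0, so -3 is a root.
Dividing by (μ + 3) leaves μ^2 - 10μ + 25.
The quadratic factor is (μ - 5)^2.
Eigenvalues: -3, 5, 5.

-3, 5, 5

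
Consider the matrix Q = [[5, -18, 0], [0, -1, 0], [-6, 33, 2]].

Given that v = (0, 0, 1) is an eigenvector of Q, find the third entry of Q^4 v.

First find the eigenvalue: Qv = (0, 0, 2) = 2·(0, 0, 1), so λ = 2.
Then Q^4 v = λ^4·v = 2^4·(0, 0, 1) = 16·(0, 0, 1) = (0, 0, 16).

16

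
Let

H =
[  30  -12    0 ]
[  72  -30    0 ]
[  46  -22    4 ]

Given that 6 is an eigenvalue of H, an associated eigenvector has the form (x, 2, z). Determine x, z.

We need (H - 6I)v = 0.
H - 6I = [[24, -12, 0], [72, -36, 0], [46, -22, -2]].
Row 1: (24)·x + (-12)·2 + (0)·z = 0
Row 2: (72)·x + (-36)·2 + (0)·z = 0
Row 3: (46)·x + (-22)·2 + (-2)·z = 0
Solving gives x = 1, z = 1.
Check: H·(1, 2, 1) = (6, 12, 6) = 6·(1, 2, 1).

1, 1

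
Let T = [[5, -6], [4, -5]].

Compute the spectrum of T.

-1, 1

det(T - lambda·I) = (5 - lambda)(-5 - lambda) - (-6)·(4) = lambda^2 - 1.
This factors as (lambda + 1)·(lambda - 1) = 0.
Eigenvalues: -1, 1.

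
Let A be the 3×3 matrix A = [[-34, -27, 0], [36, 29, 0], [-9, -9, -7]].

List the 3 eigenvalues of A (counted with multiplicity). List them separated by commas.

-7, -7, 2

The characteristic polynomial is p(r) = det(rI - A).
Expanding along the first row, p(r) = r^3 + 12r^2 + 21r - 98.
Since p(2) = 0, r = 2 is a root.
Factor out (r - 2): p(r) = (r - 2)·(r^2 + 14r + 49).
The quadratic factor is (r + 7)^2.
Eigenvalues: -7, -7, 2.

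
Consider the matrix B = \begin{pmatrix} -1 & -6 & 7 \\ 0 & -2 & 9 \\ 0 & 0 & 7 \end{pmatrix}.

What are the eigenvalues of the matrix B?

-2, -1, 7

B is upper triangular, so its eigenvalues are the diagonal entries.
Diagonal: -1, -2, 7.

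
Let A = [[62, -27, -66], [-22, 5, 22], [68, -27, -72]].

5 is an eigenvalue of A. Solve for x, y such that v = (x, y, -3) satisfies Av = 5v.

We need (A - 5I)v = 0.
A - 5I = [[57, -27, -66], [-22, 0, 22], [68, -27, -77]].
Row 1: (57)·x + (-27)·y + (-66)·-3 = 0
Row 2: (-22)·x + (0)·y + (22)·-3 = 0
Row 3: (68)·x + (-27)·y + (-77)·-3 = 0
Solving gives x = -3, y = 1.
Check: A·(-3, 1, -3) = (-15, 5, -15) = 5·(-3, 1, -3).

-3, 1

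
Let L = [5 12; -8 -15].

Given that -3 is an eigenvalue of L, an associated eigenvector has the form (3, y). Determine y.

-2

We need (L + 3I)v = 0.
L + 3I = [[8, 12], [-8, -12]].
Row 1: (8)·3 + (12)·y = 0
Row 2: (-8)·3 + (-12)·y = 0
Solving gives y = -2.
Check: L·(3, -2) = (-9, 6) = -3·(3, -2).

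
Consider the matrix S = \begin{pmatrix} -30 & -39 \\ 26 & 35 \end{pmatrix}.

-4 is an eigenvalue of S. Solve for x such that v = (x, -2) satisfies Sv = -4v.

We need (S + 4I)v = 0.
S + 4I = [[-26, -39], [26, 39]].
Row 1: (-26)·x + (-39)·-2 = 0
Row 2: (26)·x + (39)·-2 = 0
Solving gives x = 3.
Check: S·(3, -2) = (-12, 8) = -4·(3, -2).

3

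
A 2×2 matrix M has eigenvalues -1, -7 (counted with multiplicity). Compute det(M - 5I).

If M has eigenvalues -1, -7, then M - 5I has eigenvalues -6, -12.
det(M - 5I) = (-6) · (-12) = 72.

72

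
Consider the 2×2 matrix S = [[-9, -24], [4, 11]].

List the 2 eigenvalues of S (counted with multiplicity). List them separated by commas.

-1, 3

det(S - sI) = (-9 - s)(11 - s) - (-24)·(4) = s^2 - 2s - 3.
This factors as (s + 1)·(s - 3) = 0.
Eigenvalues: -1, 3.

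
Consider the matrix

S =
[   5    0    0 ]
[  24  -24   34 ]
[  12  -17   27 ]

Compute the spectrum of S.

-7, 5, 10

The characteristic polynomial is p(r) = det(rI - S).
Expanding along the first row, p(r) = r^3 - 8r^2 - 55r + 350.
Since p(5) = 0, r = 5 is a root.
Factor out (r - 5): p(r) = (r - 5)·(r^2 - 3r - 70).
The quadratic factors as (r + 7)·(r - 10).
Eigenvalues: -7, 5, 10.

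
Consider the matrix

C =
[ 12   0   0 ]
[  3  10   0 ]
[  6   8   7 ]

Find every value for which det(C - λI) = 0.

C is lower triangular, so its eigenvalues are the diagonal entries.
Diagonal: 12, 10, 7.

7, 10, 12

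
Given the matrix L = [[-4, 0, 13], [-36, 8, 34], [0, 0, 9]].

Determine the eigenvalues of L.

Set up det(μI - L) = 0.
Expanding the 3×3 determinant: p(μ) = μ^3 - 13μ^2 + 4μ + 288.
Try μ = -4: p(-4) = 0, so -4 is a root.
Factor out (μ + 4): p(μ) = (μ + 4)·(μ^2 - 17μ + 72).
The quadratic factors as (μ - 8)·(μ - 9).
Eigenvalues: -4, 8, 9.

-4, 8, 9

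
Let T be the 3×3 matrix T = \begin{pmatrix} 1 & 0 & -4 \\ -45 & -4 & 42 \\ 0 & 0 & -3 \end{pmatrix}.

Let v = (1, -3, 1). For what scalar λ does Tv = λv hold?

Compute Tv: T·(1, -3, 1) = (-3, 9, -3).
Since Tv = λv, compare component 1: -3 = λ·1, so λ = -3.

-3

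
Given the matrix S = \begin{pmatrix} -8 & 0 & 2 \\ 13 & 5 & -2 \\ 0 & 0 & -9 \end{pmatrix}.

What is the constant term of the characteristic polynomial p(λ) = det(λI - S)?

p(0) = det(0·I − S) = det(−S) = (−1)^3·det(S).
det(S) = 360, so p(0) = -360.

-360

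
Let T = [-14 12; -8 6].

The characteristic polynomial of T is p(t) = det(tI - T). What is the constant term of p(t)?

12

p(t) = t^2 + 8t + 12.
The constant term is 12.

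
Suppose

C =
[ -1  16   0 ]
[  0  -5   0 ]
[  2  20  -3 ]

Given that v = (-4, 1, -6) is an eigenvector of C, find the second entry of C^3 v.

First find the eigenvalue: Cv = (20, -5, 30) = -5·(-4, 1, -6), so λ = -5.
Then C^3 v = λ^3·v = (-5)^3·(-4, 1, -6) = -125·(-4, 1, -6) = (500, -125, 750).

-125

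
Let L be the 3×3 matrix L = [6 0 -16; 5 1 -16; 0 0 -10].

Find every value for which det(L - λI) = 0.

-10, 1, 6

Set up det(λI - L) = 0.
Expanding the 3×3 determinant: p(λ) = λ^3 + 3λ^2 - 64λ + 60.
Since p(6) = 0, λ = 6 is a root.
Factor out (λ - 6): p(λ) = (λ - 6)·(λ^2 + 9λ - 10).
The quadratic factors as (λ + 10)·(λ - 1).
Eigenvalues: -10, 1, 6.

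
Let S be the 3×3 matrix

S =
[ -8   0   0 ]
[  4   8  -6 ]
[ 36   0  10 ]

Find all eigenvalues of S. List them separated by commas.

-8, 8, 10

The characteristic polynomial is p(lambda) = det(lambda·I - S).
Expanding along the first row, p(lambda) = lambda^3 - 10·lambda^2 - 64·lambda + 640.
Rational-root test: lambda = 10 gives p(10) = 0.
Dividing by (lambda - 10) leaves lambda^2 - 64.
The quadratic factors as (lambda + 8)·(lambda - 8).
Eigenvalues: -8, 8, 10.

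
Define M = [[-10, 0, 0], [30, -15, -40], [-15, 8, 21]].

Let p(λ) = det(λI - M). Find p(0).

p(0) = det(0·I − M) = det(−M) = (−1)^3·det(M).
det(M) = -50, so p(0) = 50.

50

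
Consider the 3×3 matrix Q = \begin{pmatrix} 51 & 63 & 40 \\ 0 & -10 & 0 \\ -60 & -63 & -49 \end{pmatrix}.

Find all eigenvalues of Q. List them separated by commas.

The characteristic polynomial is p(t) = det(tI - Q).
Expanding along the first row, p(t) = t^3 + 8t^2 - 119t - 990.
Since p(-10) = 0, t = -10 is a root.
Dividing by (t + 10) leaves t^2 - 2t - 99.
The quadratic factors as (t + 9)·(t - 11).
Eigenvalues: -10, -9, 11.

-10, -9, 11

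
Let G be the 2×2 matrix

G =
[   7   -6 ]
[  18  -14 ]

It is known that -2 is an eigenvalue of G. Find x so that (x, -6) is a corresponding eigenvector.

We need (G + 2I)v = 0.
G + 2I = [[9, -6], [18, -12]].
Row 1: (9)·x + (-6)·-6 = 0
Row 2: (18)·x + (-12)·-6 = 0
Solving gives x = -4.
Check: G·(-4, -6) = (8, 12) = -2·(-4, -6).

-4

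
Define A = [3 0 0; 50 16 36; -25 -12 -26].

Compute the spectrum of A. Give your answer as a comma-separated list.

-8, -2, 3

Compute the characteristic polynomial p(t) = det(tI - A).
Expanding the 3×3 determinant: p(t) = t^3 + 7t^2 - 14t - 48.
Since p(-2) = 0, t = -2 is a root.
Dividing by (t + 2) leaves t^2 + 5t - 24.
The quadratic factors as (t + 8)·(t - 3).
Eigenvalues: -8, -2, 3.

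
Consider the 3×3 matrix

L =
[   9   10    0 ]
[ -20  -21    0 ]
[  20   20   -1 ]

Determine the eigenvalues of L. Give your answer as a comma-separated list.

Set up det(λI - L) = 0.
Expanding along the first row, p(λ) = λ^3 + 13λ^2 + 23λ + 11.
Rational-root test: λ = -1 gives p(-1) = 0.
Factor out (λ + 1): p(λ) = (λ + 1)·(λ^2 + 12λ + 11).
The quadratic factors as (λ + 11)·(λ + 1).
Eigenvalues: -11, -1, -1.

-11, -1, -1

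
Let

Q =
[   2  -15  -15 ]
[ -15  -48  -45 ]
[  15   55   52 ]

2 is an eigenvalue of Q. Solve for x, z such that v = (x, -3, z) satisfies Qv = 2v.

1, 3

We need (Q - 2I)v = 0.
Q - 2I = [[0, -15, -15], [-15, -50, -45], [15, 55, 50]].
Row 1: (0)·x + (-15)·-3 + (-15)·z = 0
Row 2: (-15)·x + (-50)·-3 + (-45)·z = 0
Row 3: (15)·x + (55)·-3 + (50)·z = 0
Solving gives x = 1, z = 3.
Check: Q·(1, -3, 3) = (2, -6, 6) = 2·(1, -3, 3).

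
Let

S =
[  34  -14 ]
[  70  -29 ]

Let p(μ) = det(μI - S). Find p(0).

p(0) = det(0·I − S) = det(−S) = (−1)^2·det(S).
det(S) = -6, so p(0) = -6.

-6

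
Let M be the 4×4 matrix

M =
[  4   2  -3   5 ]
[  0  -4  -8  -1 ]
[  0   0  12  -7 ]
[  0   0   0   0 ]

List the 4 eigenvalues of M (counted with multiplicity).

M is upper triangular, so its eigenvalues are the diagonal entries.
Diagonal: 4, -4, 12, 0.

-4, 0, 4, 12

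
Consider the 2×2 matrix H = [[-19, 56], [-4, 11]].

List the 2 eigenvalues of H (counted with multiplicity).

det(H - lambda·I) = (-19 - lambda)(11 - lambda) - (56)·(-4) = lambda^2 + 8·lambda + 15.
This factors as (lambda + 5)·(lambda + 3) = 0.
Eigenvalues: -5, -3.

-5, -3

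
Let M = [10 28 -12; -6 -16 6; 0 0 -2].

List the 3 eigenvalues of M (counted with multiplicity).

-4, -2, -2

Compute the characteristic polynomial p(lambda) = det(lambda·I - M).
Expanding the 3×3 determinant: p(lambda) = lambda^3 + 8·lambda^2 + 20·lambda + 16.
Since p(-2) = 0, lambda = -2 is a root.
Factor out (lambda + 2): p(lambda) = (lambda + 2)·(lambda^2 + 6·lambda + 8).
The quadratic factors as (lambda + 4)·(lambda + 2).
Eigenvalues: -4, -2, -2.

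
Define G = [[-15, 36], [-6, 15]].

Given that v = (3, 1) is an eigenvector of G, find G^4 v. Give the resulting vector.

(243, 81)

First find the eigenvalue: Gv = (-9, -3) = -3·(3, 1), so λ = -3.
Then G^4 v = λ^4·v = (-3)^4·(3, 1) = 81·(3, 1) = (243, 81).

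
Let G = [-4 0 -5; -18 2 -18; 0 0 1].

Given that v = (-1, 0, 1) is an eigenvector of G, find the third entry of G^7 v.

1

First find the eigenvalue: Gv = (-1, 0, 1) = 1·(-1, 0, 1), so λ = 1.
Then G^7 v = λ^7·v = 1^7·(-1, 0, 1) = 1·(-1, 0, 1) = (-1, 0, 1).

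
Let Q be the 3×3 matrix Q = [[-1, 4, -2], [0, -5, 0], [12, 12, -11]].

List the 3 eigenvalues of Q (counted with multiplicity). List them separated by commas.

-7, -5, -5

Set up det(λI - Q) = 0.
Expanding along the first row, p(λ) = λ^3 + 17λ^2 + 95λ + 175.
Try λ = -7: p(-7) = 0, so -7 is a root.
Factor out (λ + 7): p(λ) = (λ + 7)·(λ^2 + 10λ + 25).
The quadratic factor is (λ + 5)^2.
Eigenvalues: -7, -5, -5.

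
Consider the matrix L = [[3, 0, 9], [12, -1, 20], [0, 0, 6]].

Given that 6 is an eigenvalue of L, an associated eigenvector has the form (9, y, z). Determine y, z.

We need (L - 6I)v = 0.
L - 6I = [[-3, 0, 9], [12, -7, 20], [0, 0, 0]].
Row 1: (-3)·9 + (0)·y + (9)·z = 0
Row 2: (12)·9 + (-7)·y + (20)·z = 0
Row 3: (0)·9 + (0)·y + (0)·z = 0
Solving gives y = 24, z = 3.
Check: L·(9, 24, 3) = (54, 144, 18) = 6·(9, 24, 3).

24, 3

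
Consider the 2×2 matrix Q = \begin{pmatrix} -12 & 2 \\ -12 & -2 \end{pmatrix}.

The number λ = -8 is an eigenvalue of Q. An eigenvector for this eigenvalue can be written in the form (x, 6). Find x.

3

We need (Q + 8I)v = 0.
Q + 8I = [[-4, 2], [-12, 6]].
Row 1: (-4)·x + (2)·6 = 0
Row 2: (-12)·x + (6)·6 = 0
Solving gives x = 3.
Check: Q·(3, 6) = (-24, -48) = -8·(3, 6).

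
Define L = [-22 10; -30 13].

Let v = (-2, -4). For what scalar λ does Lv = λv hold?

Compute Lv: L·(-2, -4) = (4, 8).
Since Lv = λv, compare component 1: 4 = λ·-2, so λ = -2.

-2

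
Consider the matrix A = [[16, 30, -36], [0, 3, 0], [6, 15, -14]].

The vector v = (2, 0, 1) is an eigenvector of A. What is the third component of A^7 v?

First find the eigenvalue: Av = (-4, 0, -2) = -2·(2, 0, 1), so λ = -2.
Then A^7 v = λ^7·v = (-2)^7·(2, 0, 1) = -128·(2, 0, 1) = (-256, 0, -128).

-128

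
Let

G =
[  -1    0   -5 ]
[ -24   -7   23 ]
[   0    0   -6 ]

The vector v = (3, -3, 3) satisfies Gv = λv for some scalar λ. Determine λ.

Compute Gv: G·(3, -3, 3) = (-18, 18, -18).
Since Gv = λv, compare component 1: -18 = λ·3, so λ = -6.

-6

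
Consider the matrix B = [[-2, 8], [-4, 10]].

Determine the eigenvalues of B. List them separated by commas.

det(B - rI) = (-2 - r)(10 - r) - (8)·(-4) = r^2 - 8r + 12.
This factors as (r - 2)·(r - 6) = 0.
Eigenvalues: 2, 6.

2, 6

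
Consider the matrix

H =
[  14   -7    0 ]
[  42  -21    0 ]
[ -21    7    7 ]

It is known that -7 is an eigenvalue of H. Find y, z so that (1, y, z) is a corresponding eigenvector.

3, 0

We need (H + 7I)v = 0.
H + 7I = [[21, -7, 0], [42, -14, 0], [-21, 7, 14]].
Row 1: (21)·1 + (-7)·y + (0)·z = 0
Row 2: (42)·1 + (-14)·y + (0)·z = 0
Row 3: (-21)·1 + (7)·y + (14)·z = 0
Solving gives y = 3, z = 0.
Check: H·(1, 3, 0) = (-7, -21, 0) = -7·(1, 3, 0).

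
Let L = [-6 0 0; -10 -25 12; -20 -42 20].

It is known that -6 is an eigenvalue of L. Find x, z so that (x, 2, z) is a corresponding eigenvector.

We need (L + 6I)v = 0.
L + 6I = [[0, 0, 0], [-10, -19, 12], [-20, -42, 26]].
Row 1: (0)·x + (0)·2 + (0)·z = 0
Row 2: (-10)·x + (-19)·2 + (12)·z = 0
Row 3: (-20)·x + (-42)·2 + (26)·z = 0
Solving gives x = 1, z = 4.
Check: L·(1, 2, 4) = (-6, -12, -24) = -6·(1, 2, 4).

1, 4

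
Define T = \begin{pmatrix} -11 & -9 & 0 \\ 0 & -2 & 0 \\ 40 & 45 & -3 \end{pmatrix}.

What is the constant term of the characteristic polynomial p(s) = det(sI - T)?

p(0) = det(0·I − T) = det(−T) = (−1)^3·det(T).
det(T) = -66, so p(0) = 66.

66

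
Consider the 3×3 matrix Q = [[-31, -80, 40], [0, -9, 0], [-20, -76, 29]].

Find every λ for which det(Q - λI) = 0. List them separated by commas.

-11, -9, 9

The characteristic polynomial is p(λ) = det(λI - Q).
Cofactor expansion gives p(λ) = λ^3 + 11λ^2 - 81λ - 891.
Try λ = 9: p(9) = 0, so 9 is a root.
Factor out (λ - 9): p(λ) = (λ - 9)·(λ^2 + 20λ + 99).
The quadratic factors as (λ + 11)·(λ + 9).
Eigenvalues: -11, -9, 9.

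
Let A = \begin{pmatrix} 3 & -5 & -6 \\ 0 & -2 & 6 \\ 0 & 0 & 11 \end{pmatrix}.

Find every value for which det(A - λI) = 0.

-2, 3, 11

A is upper triangular, so its eigenvalues are the diagonal entries.
Diagonal: 3, -2, 11.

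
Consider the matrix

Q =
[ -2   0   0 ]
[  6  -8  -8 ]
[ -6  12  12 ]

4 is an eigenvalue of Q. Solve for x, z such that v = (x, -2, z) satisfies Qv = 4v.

We need (Q - 4I)v = 0.
Q - 4I = [[-6, 0, 0], [6, -12, -8], [-6, 12, 8]].
Row 1: (-6)·x + (0)·-2 + (0)·z = 0
Row 2: (6)·x + (-12)·-2 + (-8)·z = 0
Row 3: (-6)·x + (12)·-2 + (8)·z = 0
Solving gives x = 0, z = 3.
Check: Q·(0, -2, 3) = (0, -8, 12) = 4·(0, -2, 3).

0, 3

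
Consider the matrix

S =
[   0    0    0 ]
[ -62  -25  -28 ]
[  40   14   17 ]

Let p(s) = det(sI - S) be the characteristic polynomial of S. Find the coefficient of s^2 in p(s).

8

The coefficient of s^2 of det(sI - S) is −trace(S).
trace(S) = (0) + (-25) + (17) = -8, so the coefficient is 8.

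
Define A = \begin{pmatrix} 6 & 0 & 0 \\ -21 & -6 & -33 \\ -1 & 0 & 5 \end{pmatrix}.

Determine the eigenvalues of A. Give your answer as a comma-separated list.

-6, 5, 6

The characteristic polynomial is p(lambda) = det(lambda·I - A).
Cofactor expansion gives p(lambda) = lambda^3 - 5·lambda^2 - 36·lambda + 180.
Try lambda = 5: p(5) = 0, so 5 is a root.
Factor out (lambda - 5): p(lambda) = (lambda - 5)·(lambda^2 - 36).
The quadratic factors as (lambda + 6)·(lambda - 6).
Eigenvalues: -6, 5, 6.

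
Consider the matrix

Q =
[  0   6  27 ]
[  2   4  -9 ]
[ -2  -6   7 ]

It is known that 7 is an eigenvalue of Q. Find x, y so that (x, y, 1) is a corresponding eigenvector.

3, -1

We need (Q - 7I)v = 0.
Q - 7I = [[-7, 6, 27], [2, -3, -9], [-2, -6, 0]].
Row 1: (-7)·x + (6)·y + (27)·1 = 0
Row 2: (2)·x + (-3)·y + (-9)·1 = 0
Row 3: (-2)·x + (-6)·y + (0)·1 = 0
Solving gives x = 3, y = -1.
Check: Q·(3, -1, 1) = (21, -7, 7) = 7·(3, -1, 1).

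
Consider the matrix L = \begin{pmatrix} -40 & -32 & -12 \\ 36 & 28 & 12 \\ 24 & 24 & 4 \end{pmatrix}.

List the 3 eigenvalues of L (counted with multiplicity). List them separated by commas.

-8, -4, 4

Compute the characteristic polynomial p(s) = det(sI - L).
Expanding along the first row, p(s) = s^3 + 8s^2 - 16s - 128.
Rational-root test: s = -8 gives p(-8) = 0.
Dividing by (s + 8) leaves s^2 - 16.
The quadratic factors as (s + 4)·(s - 4).
Eigenvalues: -8, -4, 4.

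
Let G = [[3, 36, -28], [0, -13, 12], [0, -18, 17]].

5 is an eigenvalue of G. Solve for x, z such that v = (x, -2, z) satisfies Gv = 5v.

We need (G - 5I)v = 0.
G - 5I = [[-2, 36, -28], [0, -18, 12], [0, -18, 12]].
Row 1: (-2)·x + (36)·-2 + (-28)·z = 0
Row 2: (0)·x + (-18)·-2 + (12)·z = 0
Row 3: (0)·x + (-18)·-2 + (12)·z = 0
Solving gives x = 6, z = -3.
Check: G·(6, -2, -3) = (30, -10, -15) = 5·(6, -2, -3).

6, -3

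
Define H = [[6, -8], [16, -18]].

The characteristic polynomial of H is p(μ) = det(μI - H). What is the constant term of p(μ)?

20

p(μ) = μ^2 + 12μ + 20.
The constant term is 20.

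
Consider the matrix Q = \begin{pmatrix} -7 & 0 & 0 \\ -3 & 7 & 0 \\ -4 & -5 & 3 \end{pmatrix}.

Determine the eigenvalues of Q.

Q is lower triangular, so its eigenvalues are the diagonal entries.
Diagonal: -7, 7, 3.

-7, 3, 7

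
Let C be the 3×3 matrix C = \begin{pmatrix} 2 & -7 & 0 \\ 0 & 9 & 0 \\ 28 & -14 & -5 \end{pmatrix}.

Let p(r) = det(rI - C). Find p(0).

p(0) = det(0·I − C) = det(−C) = (−1)^3·det(C).
det(C) = -90, so p(0) = 90.

90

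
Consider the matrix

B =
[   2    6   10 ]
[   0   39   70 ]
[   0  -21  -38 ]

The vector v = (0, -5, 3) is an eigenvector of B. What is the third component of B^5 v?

-729

First find the eigenvalue: Bv = (0, 15, -9) = -3·(0, -5, 3), so λ = -3.
Then B^5 v = λ^5·v = (-3)^5·(0, -5, 3) = -243·(0, -5, 3) = (0, 1215, -729).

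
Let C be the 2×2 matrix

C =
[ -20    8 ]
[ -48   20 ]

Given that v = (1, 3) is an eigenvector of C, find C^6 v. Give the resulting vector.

First find the eigenvalue: Cv = (4, 12) = 4·(1, 3), so λ = 4.
Then C^6 v = λ^6·v = 4^6·(1, 3) = 4096·(1, 3) = (4096, 12288).

(4096, 12288)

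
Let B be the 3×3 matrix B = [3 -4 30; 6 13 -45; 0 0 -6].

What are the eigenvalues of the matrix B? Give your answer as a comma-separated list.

-6, 7, 9

Set up det(rI - B) = 0.
Expanding the 3×3 determinant: p(r) = r^3 - 10r^2 - 33r + 378.
Since p(-6) = 0, r = -6 is a root.
Dividing by (r + 6) leaves r^2 - 16r + 63.
The quadratic factors as (r - 7)·(r - 9).
Eigenvalues: -6, 7, 9.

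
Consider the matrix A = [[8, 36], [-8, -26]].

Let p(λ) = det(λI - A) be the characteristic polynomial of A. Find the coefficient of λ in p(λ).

The coefficient of λ of det(λI - A) is −trace(A).
trace(A) = (8) + (-26) = -18, so the coefficient is 18.

18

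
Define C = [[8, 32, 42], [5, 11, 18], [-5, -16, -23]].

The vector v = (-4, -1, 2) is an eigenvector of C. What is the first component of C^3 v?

First find the eigenvalue: Cv = (20, 5, -10) = -5·(-4, -1, 2), so λ = -5.
Then C^3 v = λ^3·v = (-5)^3·(-4, -1, 2) = -125·(-4, -1, 2) = (500, 125, -250).

500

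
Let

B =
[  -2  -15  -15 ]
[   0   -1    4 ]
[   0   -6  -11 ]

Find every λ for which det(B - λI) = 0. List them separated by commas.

-7, -5, -2

The characteristic polynomial is p(λ) = det(λI - B).
Expanding the 3×3 determinant: p(λ) = λ^3 + 14λ^2 + 59λ + 70.
Try λ = -2: p(-2) = 0, so -2 is a root.
Dividing by (λ + 2) leaves λ^2 + 12λ + 35.
The quadratic factors as (λ + 7)·(λ + 5).
Eigenvalues: -7, -5, -2.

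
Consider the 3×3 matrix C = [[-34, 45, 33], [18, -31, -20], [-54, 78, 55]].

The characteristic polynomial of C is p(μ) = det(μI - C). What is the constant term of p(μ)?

-70

p(μ) = μ^3 + 10μ^2 + 11μ - 70.
The constant term is -70.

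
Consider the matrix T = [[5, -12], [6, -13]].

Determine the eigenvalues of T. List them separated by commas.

det(T - λI) = (5 - λ)(-13 - λ) - (-12)·(6) = λ^2 + 8λ + 7.
This factors as (λ + 7)·(λ + 1) = 0.
Eigenvalues: -7, -1.

-7, -1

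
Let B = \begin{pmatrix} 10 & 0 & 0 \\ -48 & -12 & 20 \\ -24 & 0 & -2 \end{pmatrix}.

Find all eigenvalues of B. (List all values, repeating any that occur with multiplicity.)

-12, -2, 10

Compute the characteristic polynomial p(μ) = det(μI - B).
Expanding along the first row, p(μ) = μ^3 + 4μ^2 - 116μ - 240.
Since p(-2) = 0, μ = -2 is a root.
Dividing by (μ + 2) leaves μ^2 + 2μ - 120.
The quadratic factors as (μ + 12)·(μ - 10).
Eigenvalues: -12, -2, 10.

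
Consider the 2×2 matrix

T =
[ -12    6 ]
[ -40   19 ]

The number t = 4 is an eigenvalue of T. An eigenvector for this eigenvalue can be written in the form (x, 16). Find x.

6

We need (T - 4I)v = 0.
T - 4I = [[-16, 6], [-40, 15]].
Row 1: (-16)·x + (6)·16 = 0
Row 2: (-40)·x + (15)·16 = 0
Solving gives x = 6.
Check: T·(6, 16) = (24, 64) = 4·(6, 16).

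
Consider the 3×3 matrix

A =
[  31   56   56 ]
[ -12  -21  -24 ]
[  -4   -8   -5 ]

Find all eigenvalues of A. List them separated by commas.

-1, 3, 3

The characteristic polynomial is p(lambda) = det(lambda·I - A).
Expanding along the first row, p(lambda) = lambda^3 - 5·lambda^2 + 3·lambda + 9.
Rational-root test: lambda = -1 gives p(-1) = 0.
Factor out (lambda + 1): p(lambda) = (lambda + 1)·(lambda^2 - 6·lambda + 9).
The quadratic factor is (lambda - 3)^2.
Eigenvalues: -1, 3, 3.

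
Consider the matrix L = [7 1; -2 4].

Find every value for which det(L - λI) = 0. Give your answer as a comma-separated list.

5, 6

det(L - sI) = (7 - s)(4 - s) - (1)·(-2) = s^2 - 11s + 30.
This factors as (s - 5)·(s - 6) = 0.
Eigenvalues: 5, 6.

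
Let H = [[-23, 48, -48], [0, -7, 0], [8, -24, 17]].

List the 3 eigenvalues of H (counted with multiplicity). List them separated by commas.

Set up det(λI - H) = 0.
Expanding along the first row, p(λ) = λ^3 + 13λ^2 + 35λ - 49.
Rational-root test: λ = 1 gives p(1) = 0.
Dividing by (λ - 1) leaves λ^2 + 14λ + 49.
The quadratic factor is (λ + 7)^2.
Eigenvalues: -7, -7, 1.

-7, -7, 1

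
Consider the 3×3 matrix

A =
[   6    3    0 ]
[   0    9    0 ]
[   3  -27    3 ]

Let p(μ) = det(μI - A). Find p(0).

-162

p(0) = det(0·I − A) = det(−A) = (−1)^3·det(A).
det(A) = 162, so p(0) = -162.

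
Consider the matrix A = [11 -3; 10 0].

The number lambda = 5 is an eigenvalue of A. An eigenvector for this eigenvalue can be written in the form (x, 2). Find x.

We need (A - 5I)v = 0.
A - 5I = [[6, -3], [10, -5]].
Row 1: (6)·x + (-3)·2 = 0
Row 2: (10)·x + (-5)·2 = 0
Solving gives x = 1.
Check: A·(1, 2) = (5, 10) = 5·(1, 2).

1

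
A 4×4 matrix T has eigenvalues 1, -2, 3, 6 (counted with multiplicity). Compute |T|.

det(T) is the product of the eigenvalues: (1) · (-2) · (3) · (6) = -36.

-36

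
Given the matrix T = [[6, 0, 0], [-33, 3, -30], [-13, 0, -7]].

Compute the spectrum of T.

Set up det(λI - T) = 0.
Cofactor expansion gives p(λ) = λ^3 - 2λ^2 - 45λ + 126.
Rational-root test: λ = -7 gives p(-7) = 0.
Dividing by (λ + 7) leaves λ^2 - 9λ + 18.
The quadratic factors as (λ - 3)·(λ - 6).
Eigenvalues: -7, 3, 6.

-7, 3, 6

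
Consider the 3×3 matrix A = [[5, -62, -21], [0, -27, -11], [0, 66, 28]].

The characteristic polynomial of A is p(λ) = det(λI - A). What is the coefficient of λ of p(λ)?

-25

p(λ) = λ^3 - 6λ^2 - 25λ + 150.
The coefficient of λ is -25.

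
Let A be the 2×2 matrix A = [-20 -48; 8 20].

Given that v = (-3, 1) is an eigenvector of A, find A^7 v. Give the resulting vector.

First find the eigenvalue: Av = (12, -4) = -4·(-3, 1), so λ = -4.
Then A^7 v = λ^7·v = (-4)^7·(-3, 1) = -16384·(-3, 1) = (49152, -16384).

(49152, -16384)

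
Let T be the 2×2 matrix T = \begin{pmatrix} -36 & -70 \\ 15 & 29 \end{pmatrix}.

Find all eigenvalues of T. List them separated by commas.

-6, -1

det(T - sI) = (-36 - s)(29 - s) - (-70)·(15) = s^2 + 7s + 6.
This factors as (s + 6)·(s + 1) = 0.
Eigenvalues: -6, -1.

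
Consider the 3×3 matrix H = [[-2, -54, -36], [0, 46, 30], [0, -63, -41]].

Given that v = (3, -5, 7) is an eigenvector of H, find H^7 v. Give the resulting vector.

First find the eigenvalue: Hv = (12, -20, 28) = 4·(3, -5, 7), so λ = 4.
Then H^7 v = λ^7·v = 4^7·(3, -5, 7) = 16384·(3, -5, 7) = (49152, -81920, 114688).

(49152, -81920, 114688)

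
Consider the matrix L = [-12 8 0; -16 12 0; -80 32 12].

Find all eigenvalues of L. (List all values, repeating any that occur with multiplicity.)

Compute the characteristic polynomial p(λ) = det(λI - L).
Expanding the 3×3 determinant: p(λ) = λ^3 - 12λ^2 - 16λ + 192.
Since p(-4) = 0, λ = -4 is a root.
Factor out (λ + 4): p(λ) = (λ + 4)·(λ^2 - 16λ + 48).
The quadratic factors as (λ - 4)·(λ - 12).
Eigenvalues: -4, 4, 12.

-4, 4, 12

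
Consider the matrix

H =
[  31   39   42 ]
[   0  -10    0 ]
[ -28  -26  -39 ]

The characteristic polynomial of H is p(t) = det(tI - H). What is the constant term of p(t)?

p(t) = t^3 + 18t^2 + 47t - 330.
The constant term is -330.

-330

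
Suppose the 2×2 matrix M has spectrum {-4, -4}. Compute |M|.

det(M) is the product of the eigenvalues: (-4) · (-4) = 16.

16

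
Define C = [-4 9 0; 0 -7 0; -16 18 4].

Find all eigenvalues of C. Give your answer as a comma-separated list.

-7, -4, 4

The characteristic polynomial is p(s) = det(sI - C).
Expanding the 3×3 determinant: p(s) = s^3 + 7s^2 - 16s - 112.
Try s = -4: p(-4) = 0, so -4 is a root.
Factor out (s + 4): p(s) = (s + 4)·(s^2 + 3s - 28).
The quadratic factors as (s + 7)·(s - 4).
Eigenvalues: -7, -4, 4.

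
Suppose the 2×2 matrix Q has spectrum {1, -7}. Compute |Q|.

-7

det(Q) is the product of the eigenvalues: (1) · (-7) = -7.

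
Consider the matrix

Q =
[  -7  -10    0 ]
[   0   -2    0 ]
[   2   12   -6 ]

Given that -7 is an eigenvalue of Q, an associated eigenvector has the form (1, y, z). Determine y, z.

0, -2

We need (Q + 7I)v = 0.
Q + 7I = [[0, -10, 0], [0, 5, 0], [2, 12, 1]].
Row 1: (0)·1 + (-10)·y + (0)·z = 0
Row 2: (0)·1 + (5)·y + (0)·z = 0
Row 3: (2)·1 + (12)·y + (1)·z = 0
Solving gives y = 0, z = -2.
Check: Q·(1, 0, -2) = (-7, 0, 14) = -7·(1, 0, -2).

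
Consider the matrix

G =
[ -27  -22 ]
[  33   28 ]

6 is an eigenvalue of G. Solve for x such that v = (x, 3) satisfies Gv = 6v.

We need (G - 6I)v = 0.
G - 6I = [[-33, -22], [33, 22]].
Row 1: (-33)·x + (-22)·3 = 0
Row 2: (33)·x + (22)·3 = 0
Solving gives x = -2.
Check: G·(-2, 3) = (-12, 18) = 6·(-2, 3).

-2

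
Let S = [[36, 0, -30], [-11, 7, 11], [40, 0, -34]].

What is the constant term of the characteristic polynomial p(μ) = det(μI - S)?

p(0) = det(0·I − S) = det(−S) = (−1)^3·det(S).
det(S) = -168, so p(0) = 168.

168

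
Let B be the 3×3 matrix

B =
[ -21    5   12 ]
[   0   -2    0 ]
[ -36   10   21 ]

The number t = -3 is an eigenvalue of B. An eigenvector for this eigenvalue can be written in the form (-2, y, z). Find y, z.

0, -3

We need (B + 3I)v = 0.
B + 3I = [[-18, 5, 12], [0, 1, 0], [-36, 10, 24]].
Row 1: (-18)·-2 + (5)·y + (12)·z = 0
Row 2: (0)·-2 + (1)·y + (0)·z = 0
Row 3: (-36)·-2 + (10)·y + (24)·z = 0
Solving gives y = 0, z = -3.
Check: B·(-2, 0, -3) = (6, 0, 9) = -3·(-2, 0, -3).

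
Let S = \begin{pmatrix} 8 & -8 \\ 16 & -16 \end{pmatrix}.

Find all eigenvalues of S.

-8, 0

det(S - λI) = (8 - λ)(-16 - λ) - (-8)·(16) = λ^2 + 8λ.
This factors as (λ + 8)·λ = 0.
Eigenvalues: -8, 0.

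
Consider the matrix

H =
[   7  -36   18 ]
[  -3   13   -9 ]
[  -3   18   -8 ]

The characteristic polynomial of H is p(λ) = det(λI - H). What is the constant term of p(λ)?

p(λ) = λ^3 - 12λ^2 + 39λ - 28.
The constant term is -28.

-28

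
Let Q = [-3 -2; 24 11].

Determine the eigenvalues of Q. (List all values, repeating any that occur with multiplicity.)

det(Q - rI) = (-3 - r)(11 - r) - (-2)·(24) = r^2 - 8r + 15.
This factors as (r - 3)·(r - 5) = 0.
Eigenvalues: 3, 5.

3, 5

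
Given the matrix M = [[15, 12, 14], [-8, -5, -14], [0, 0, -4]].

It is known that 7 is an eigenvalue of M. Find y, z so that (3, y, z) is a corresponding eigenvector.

We need (M - 7I)v = 0.
M - 7I = [[8, 12, 14], [-8, -12, -14], [0, 0, -11]].
Row 1: (8)·3 + (12)·y + (14)·z = 0
Row 2: (-8)·3 + (-12)·y + (-14)·z = 0
Row 3: (0)·3 + (0)·y + (-11)·z = 0
Solving gives y = -2, z = 0.
Check: M·(3, -2, 0) = (21, -14, 0) = 7·(3, -2, 0).

-2, 0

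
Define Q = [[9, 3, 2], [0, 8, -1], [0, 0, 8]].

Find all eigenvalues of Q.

Q is upper triangular, so its eigenvalues are the diagonal entries.
Diagonal: 9, 8, 8.

8, 8, 9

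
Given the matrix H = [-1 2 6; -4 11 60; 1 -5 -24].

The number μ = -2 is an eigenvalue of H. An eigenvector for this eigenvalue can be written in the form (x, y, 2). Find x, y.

We need (H + 2I)v = 0.
H + 2I = [[1, 2, 6], [-4, 13, 60], [1, -5, -22]].
Row 1: (1)·x + (2)·y + (6)·2 = 0
Row 2: (-4)·x + (13)·y + (60)·2 = 0
Row 3: (1)·x + (-5)·y + (-22)·2 = 0
Solving gives x = 4, y = -8.
Check: H·(4, -8, 2) = (-8, 16, -4) = -2·(4, -8, 2).

4, -8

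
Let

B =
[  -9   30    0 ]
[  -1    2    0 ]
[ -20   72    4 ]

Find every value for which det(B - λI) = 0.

Set up det(lambda·I - B) = 0.
Expanding along the first row, p(lambda) = lambda^3 + 3·lambda^2 - 16·lambda - 48.
Since p(4) = 0, lambda = 4 is a root.
Dividing by (lambda - 4) leaves lambda^2 + 7·lambda + 12.
The quadratic factors as (lambda + 4)·(lambda + 3).
Eigenvalues: -4, -3, 4.

-4, -3, 4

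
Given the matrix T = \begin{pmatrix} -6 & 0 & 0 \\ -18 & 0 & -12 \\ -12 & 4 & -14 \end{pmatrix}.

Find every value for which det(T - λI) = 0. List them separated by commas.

-8, -6, -6

Set up det(rI - T) = 0.
Expanding along the first row, p(r) = r^3 + 20r^2 + 132r + 288.
Since p(-6) = 0, r = -6 is a root.
Dividing by (r + 6) leaves r^2 + 14r + 48.
The quadratic factors as (r + 8)·(r + 6).
Eigenvalues: -8, -6, -6.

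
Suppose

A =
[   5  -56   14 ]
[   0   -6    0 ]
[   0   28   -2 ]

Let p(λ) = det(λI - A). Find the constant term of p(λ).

-60

p(λ) = λ^3 + 3λ^2 - 28λ - 60.
The constant term is -60.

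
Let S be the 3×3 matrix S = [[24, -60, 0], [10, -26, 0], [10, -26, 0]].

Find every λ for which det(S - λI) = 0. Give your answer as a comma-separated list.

The characteristic polynomial is p(μ) = det(μI - S).
Expanding the 3×3 determinant: p(μ) = μ^3 + 2μ^2 - 24μ.
Since p(-6) = 0, μ = -6 is a root.
Factor out (μ + 6): p(μ) = (μ + 6)·(μ^2 - 4μ).
The quadratic factors as μ·(μ - 4).
Eigenvalues: -6, 0, 4.

-6, 0, 4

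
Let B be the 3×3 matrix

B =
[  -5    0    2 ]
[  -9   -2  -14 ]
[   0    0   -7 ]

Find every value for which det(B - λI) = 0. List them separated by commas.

-7, -5, -2

Set up det(tI - B) = 0.
Expanding the 3×3 determinant: p(t) = t^3 + 14t^2 + 59t + 70.
Try t = -5: p(-5) = 0, so -5 is a root.
Dividing by (t + 5) leaves t^2 + 9t + 14.
The quadratic factors as (t + 7)·(t + 2).
Eigenvalues: -7, -5, -2.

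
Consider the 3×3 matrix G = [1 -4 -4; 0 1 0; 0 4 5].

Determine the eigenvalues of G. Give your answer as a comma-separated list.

Set up det(μI - G) = 0.
Expanding along the first row, p(μ) = μ^3 - 7μ^2 + 11μ - 5.
Since p(5) = 0, μ = 5 is a root.
Dividing by (μ - 5) leaves μ^2 - 2μ + 1.
The quadratic factor is (μ - 1)^2.
Eigenvalues: 1, 1, 5.

1, 1, 5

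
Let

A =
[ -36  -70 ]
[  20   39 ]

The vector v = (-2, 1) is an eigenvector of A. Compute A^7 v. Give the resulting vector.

(2, -1)

First find the eigenvalue: Av = (2, -1) = -1·(-2, 1), so λ = -1.
Then A^7 v = λ^7·v = (-1)^7·(-2, 1) = -1·(-2, 1) = (2, -1).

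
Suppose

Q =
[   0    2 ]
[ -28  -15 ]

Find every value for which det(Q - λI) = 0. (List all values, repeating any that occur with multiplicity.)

det(Q - λI) = (0 - λ)(-15 - λ) - (2)·(-28) = λ^2 + 15λ + 56.
This factors as (λ + 8)·(λ + 7) = 0.
Eigenvalues: -8, -7.

-8, -7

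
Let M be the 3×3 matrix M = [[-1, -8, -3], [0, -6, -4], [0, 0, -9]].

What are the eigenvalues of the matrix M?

-9, -6, -1

M is upper triangular, so its eigenvalues are the diagonal entries.
Diagonal: -1, -6, -9.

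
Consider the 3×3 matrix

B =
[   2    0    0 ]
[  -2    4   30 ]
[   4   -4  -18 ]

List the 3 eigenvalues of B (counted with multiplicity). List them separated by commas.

-8, -6, 2

The characteristic polynomial is p(lambda) = det(lambda·I - B).
Expanding the 3×3 determinant: p(lambda) = lambda^3 + 12·lambda^2 + 20·lambda - 96.
Since p(-6) = 0, lambda = -6 is a root.
Factor out (lambda + 6): p(lambda) = (lambda + 6)·(lambda^2 + 6·lambda - 16).
The quadratic factors as (lambda + 8)·(lambda - 2).
Eigenvalues: -8, -6, 2.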